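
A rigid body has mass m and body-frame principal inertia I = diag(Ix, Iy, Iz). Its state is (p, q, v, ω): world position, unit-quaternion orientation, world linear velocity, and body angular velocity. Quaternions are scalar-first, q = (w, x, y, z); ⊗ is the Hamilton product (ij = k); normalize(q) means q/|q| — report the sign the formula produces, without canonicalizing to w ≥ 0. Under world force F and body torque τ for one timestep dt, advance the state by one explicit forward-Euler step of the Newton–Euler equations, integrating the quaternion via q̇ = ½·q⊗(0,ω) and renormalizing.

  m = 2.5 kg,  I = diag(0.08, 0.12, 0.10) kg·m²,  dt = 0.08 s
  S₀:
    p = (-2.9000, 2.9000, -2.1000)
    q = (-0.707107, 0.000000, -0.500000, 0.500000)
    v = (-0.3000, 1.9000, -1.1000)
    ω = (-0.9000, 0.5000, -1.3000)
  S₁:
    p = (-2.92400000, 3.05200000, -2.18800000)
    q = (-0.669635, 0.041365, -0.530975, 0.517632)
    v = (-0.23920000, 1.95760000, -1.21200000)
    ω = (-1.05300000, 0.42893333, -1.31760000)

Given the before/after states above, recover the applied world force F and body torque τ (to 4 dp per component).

F = (1.9000, 1.8000, -3.5000)
τ = (-0.1400, -0.1300, -0.0400)

velocity change Δv = (0.06080000, 0.05760000, -0.11200000)
F = m·Δv/dt = (1.9000, 1.8000, -3.5000)
ω₁ − ω₀ = (-0.15300000, -0.07106667, -0.01760000)
I·α + gyro = (-0.1400, -0.1300, -0.0400)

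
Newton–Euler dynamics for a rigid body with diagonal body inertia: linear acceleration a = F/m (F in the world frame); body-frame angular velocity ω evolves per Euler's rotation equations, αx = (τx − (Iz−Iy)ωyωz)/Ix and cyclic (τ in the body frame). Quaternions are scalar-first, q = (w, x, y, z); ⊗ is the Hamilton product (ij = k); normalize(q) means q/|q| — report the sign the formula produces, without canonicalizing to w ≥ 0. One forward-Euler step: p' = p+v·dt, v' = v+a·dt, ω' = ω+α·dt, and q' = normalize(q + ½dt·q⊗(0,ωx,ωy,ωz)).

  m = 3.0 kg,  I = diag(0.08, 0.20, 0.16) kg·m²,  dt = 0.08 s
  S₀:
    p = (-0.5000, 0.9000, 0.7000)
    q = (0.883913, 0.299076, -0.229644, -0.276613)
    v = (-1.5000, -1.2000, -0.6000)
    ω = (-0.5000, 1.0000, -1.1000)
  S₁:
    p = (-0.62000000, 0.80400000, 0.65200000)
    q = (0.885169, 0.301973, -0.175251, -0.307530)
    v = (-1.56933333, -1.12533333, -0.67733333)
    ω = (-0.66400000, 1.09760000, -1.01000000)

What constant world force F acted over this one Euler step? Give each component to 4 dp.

v₁ − v₀ = (-0.06933333, 0.07466667, -0.07733333)
F = m·Δv/dt = (-2.6000, 2.8000, -2.9000)

F = (-2.6000, 2.8000, -2.9000)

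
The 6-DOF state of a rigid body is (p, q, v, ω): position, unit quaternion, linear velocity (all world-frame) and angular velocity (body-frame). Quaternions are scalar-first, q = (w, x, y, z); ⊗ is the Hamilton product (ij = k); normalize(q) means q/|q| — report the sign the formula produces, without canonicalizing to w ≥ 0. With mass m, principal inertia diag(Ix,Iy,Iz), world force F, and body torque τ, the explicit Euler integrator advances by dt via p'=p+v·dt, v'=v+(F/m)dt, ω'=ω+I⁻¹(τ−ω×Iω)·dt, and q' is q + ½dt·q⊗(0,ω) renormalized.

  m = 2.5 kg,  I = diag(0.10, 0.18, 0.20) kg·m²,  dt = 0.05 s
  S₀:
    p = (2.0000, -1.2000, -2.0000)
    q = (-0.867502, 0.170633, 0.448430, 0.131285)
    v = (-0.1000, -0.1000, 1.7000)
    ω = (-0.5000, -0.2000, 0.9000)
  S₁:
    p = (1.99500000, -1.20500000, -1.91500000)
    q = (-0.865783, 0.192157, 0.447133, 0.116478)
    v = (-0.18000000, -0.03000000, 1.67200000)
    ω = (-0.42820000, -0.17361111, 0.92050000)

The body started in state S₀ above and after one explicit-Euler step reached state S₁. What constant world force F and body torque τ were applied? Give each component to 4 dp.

velocity change Δv = (-0.08000000, 0.07000000, -0.02800000)
m·(v₁−v₀)/dt = (-4.0000, 3.5000, -1.4000)
Δω = ω₁−ω₀ = (0.07180000, 0.02638889, 0.02050000)
ω₀×(Iω₀) = (-0.0036, 0.0450, 0.0080)
τ = I·(Δω/dt) + ω₀×(Iω₀) = (0.1400, 0.1400, 0.0900)

F = (-4.0000, 3.5000, -1.4000)
τ = (0.1400, 0.1400, 0.0900)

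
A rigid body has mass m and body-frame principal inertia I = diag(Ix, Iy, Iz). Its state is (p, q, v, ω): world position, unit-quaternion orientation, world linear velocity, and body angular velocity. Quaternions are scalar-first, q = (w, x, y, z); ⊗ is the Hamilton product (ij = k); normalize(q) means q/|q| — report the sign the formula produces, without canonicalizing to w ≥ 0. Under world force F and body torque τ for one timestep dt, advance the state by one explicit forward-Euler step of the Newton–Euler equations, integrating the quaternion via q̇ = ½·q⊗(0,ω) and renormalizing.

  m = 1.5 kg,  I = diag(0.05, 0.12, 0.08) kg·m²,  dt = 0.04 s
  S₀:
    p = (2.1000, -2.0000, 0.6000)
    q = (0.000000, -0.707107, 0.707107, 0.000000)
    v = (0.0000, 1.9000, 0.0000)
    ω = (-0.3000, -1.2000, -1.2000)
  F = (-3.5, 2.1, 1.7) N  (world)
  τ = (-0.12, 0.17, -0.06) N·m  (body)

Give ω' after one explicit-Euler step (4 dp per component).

precession coupling ω×(Iω) = (-0.0576, -0.0108, 0.0252)
α = I⁻¹(τ − ω×Iω) = (-1.2480, 1.5067, -1.0650)
ω + α·dt = (-0.3499, -1.1397, -1.2426)

ω' = (-0.3499, -1.1397, -1.2426)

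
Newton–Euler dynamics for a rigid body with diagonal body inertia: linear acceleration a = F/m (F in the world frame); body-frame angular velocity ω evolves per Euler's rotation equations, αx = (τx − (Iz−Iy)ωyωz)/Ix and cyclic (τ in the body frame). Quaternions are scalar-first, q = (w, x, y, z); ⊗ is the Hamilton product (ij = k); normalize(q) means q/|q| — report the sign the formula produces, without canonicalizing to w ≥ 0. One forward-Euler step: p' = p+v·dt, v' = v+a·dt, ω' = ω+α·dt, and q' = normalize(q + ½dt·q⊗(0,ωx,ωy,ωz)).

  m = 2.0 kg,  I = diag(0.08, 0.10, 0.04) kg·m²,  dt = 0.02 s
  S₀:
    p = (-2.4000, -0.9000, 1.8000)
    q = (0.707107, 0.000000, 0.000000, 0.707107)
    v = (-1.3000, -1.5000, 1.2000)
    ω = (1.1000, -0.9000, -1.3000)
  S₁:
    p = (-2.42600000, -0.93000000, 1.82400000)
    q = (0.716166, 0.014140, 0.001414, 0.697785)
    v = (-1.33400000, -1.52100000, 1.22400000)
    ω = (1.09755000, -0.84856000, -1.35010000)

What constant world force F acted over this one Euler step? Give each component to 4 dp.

F = (-3.4000, -2.1000, 2.4000)

Δv = v₁−v₀ = (-0.03400000, -0.02100000, 0.02400000)
F = m·Δv/dt = (-3.4000, -2.1000, 2.4000)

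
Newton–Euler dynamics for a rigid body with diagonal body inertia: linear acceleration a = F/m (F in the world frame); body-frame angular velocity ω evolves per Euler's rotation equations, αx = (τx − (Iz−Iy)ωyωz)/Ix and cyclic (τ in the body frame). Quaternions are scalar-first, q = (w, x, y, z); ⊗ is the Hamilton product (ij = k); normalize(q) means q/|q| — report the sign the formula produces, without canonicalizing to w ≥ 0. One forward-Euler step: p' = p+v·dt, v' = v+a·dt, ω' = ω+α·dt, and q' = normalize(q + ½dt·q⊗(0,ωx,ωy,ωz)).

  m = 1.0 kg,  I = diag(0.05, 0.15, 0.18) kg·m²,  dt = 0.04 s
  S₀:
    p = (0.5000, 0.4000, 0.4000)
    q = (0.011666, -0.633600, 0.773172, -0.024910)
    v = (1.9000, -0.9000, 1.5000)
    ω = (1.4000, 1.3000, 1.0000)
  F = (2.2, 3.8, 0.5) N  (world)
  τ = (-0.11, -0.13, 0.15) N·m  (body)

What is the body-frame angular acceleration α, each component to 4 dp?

α = (-2.9800, 0.3467, -0.1778)

ω×(Iω) gyroscopic = (0.0390, -0.1820, 0.1820)
(τ − ω×Iω)/I = (-2.9800, 0.3467, -0.1778)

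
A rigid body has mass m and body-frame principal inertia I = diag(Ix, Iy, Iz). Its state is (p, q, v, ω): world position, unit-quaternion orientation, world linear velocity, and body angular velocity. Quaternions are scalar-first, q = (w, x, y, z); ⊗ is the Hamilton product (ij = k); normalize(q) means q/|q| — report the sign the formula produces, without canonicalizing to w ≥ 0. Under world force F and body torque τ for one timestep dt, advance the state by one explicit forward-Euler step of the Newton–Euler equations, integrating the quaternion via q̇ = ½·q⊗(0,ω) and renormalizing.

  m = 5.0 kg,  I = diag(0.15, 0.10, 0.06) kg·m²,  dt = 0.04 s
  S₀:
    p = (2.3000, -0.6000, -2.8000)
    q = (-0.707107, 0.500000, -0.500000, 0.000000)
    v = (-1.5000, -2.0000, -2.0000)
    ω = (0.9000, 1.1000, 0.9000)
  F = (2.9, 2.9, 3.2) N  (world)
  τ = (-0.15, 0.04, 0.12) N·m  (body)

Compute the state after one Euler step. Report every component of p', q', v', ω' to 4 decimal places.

gyro term ω×Iω = (-0.0396, 0.0729, -0.0495)
α = I⁻¹(τ − ω×Iω) = (-0.7360, -0.3290, 2.8250)
ω' = ω + α·dt = (0.8706, 1.0868, 1.0130)
2q̇ = q⊗(0,ω) = (0.1000000, -1.0863963, -1.2278177, 0.3636037)
updated quaternion q' = (-0.7047, 0.4780, -0.5243, 0.0073)
p' = p + v·dt = (2.2400, -0.6800, -2.8800)
v' = v + a·dt = (-1.4768, -1.9768, -1.9744)

p' = (2.2400, -0.6800, -2.8800)
q' = (-0.7047, 0.4780, -0.5243, 0.0073)
v' = (-1.4768, -1.9768, -1.9744)
ω' = (0.8706, 1.0868, 1.0130)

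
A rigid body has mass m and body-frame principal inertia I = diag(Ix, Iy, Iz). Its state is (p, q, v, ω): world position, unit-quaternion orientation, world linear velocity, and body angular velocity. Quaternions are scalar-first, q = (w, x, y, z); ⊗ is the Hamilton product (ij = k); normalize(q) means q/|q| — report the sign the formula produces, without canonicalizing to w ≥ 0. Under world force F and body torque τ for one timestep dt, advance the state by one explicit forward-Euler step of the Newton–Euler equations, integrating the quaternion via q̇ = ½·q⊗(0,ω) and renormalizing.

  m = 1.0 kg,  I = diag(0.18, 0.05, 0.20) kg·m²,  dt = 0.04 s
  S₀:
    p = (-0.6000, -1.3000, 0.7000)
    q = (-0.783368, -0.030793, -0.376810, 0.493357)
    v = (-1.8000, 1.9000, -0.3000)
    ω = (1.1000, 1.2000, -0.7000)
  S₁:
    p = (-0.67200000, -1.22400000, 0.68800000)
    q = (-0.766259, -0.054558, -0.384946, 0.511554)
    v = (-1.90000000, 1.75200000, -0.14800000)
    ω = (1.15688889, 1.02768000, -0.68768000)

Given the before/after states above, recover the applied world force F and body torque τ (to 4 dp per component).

F = (-2.5000, -3.7000, 3.8000)
τ = (0.1300, -0.2000, -0.1100)

velocity change Δv = (-0.10000000, -0.14800000, 0.15200000)
m·(v₁−v₀)/dt = (-2.5000, -3.7000, 3.8000)
Δω = ω₁−ω₀ = (0.05688889, -0.17232000, 0.01232000)
τ = I·(Δω/dt) + ω₀×(Iω₀) = (0.1300, -0.2000, -0.1100)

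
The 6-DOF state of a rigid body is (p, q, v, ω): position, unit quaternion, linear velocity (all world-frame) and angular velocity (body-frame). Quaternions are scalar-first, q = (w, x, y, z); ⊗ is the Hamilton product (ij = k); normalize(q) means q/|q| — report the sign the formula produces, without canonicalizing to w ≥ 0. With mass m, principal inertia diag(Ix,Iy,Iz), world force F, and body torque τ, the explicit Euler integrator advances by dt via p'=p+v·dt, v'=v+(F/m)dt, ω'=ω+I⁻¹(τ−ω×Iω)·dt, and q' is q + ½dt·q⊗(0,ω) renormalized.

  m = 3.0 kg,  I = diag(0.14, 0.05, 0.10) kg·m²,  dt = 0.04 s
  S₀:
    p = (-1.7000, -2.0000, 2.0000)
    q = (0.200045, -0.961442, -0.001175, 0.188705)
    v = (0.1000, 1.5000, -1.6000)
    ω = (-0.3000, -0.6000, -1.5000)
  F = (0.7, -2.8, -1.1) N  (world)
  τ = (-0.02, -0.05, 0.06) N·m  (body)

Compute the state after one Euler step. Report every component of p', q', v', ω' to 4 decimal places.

a = F/m = (0.2333, -0.9333, -0.3667)
p' = p + v·dt = (-1.6960, -1.9400, 1.9360)
v + (F/m)dt = (0.1093, 1.4627, -1.6147)
precession coupling ω×(Iω) = (0.0450, 0.0180, -0.0162)
(τ − ω×Iω)/I = (-0.4643, -1.3600, 0.7620)
new body rate ω' = (-0.3186, -0.6544, -1.4695)
q⊗(0,ω) = (-0.0060801, 0.0549720, -1.6188015, 0.2764452)
q' = normalize(q + ½dt·q⊗(0,ω)) = (0.1998, -0.9598, -0.0335, 0.1941)

p' = (-1.6960, -1.9400, 1.9360)
q' = (0.1998, -0.9598, -0.0335, 0.1941)
v' = (0.1093, 1.4627, -1.6147)
ω' = (-0.3186, -0.6544, -1.4695)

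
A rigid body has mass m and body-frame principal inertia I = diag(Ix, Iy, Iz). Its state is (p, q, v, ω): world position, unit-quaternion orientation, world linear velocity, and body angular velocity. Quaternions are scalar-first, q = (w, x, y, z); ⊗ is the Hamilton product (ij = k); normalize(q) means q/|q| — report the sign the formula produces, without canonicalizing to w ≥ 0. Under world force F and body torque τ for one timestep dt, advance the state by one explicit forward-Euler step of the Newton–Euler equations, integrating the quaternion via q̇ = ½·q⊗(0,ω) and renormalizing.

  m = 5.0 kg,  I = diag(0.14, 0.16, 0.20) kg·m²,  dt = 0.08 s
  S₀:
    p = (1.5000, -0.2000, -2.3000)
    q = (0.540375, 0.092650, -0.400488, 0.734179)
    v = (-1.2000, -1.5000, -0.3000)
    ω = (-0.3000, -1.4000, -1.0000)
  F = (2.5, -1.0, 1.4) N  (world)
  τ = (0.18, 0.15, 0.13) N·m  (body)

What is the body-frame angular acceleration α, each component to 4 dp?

α = (0.8857, 1.0500, 0.6080)

ω×(Iω) gyroscopic = (0.0560, -0.0180, 0.0084)
α = I⁻¹(τ − ω×Iω) = (0.8857, 1.0500, 0.6080)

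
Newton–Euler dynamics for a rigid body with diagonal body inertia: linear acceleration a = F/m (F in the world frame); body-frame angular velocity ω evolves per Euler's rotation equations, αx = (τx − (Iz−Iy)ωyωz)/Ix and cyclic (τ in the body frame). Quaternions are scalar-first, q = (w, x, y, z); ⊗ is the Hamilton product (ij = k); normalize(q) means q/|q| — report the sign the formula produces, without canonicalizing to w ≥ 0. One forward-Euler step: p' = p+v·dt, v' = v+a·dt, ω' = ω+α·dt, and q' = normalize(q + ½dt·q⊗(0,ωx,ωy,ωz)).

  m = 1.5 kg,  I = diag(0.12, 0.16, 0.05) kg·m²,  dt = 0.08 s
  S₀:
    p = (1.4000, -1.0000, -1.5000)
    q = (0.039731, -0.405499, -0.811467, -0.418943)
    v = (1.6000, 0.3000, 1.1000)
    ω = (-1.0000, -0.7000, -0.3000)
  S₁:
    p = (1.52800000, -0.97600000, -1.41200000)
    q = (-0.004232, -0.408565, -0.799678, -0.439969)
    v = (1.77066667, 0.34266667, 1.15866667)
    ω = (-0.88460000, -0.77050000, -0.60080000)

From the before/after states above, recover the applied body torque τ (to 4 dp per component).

rate change Δω = (0.11540000, -0.07050000, -0.30080000)
applied torque τ = (0.1500, -0.1200, -0.1600)

τ = (0.1500, -0.1200, -0.1600)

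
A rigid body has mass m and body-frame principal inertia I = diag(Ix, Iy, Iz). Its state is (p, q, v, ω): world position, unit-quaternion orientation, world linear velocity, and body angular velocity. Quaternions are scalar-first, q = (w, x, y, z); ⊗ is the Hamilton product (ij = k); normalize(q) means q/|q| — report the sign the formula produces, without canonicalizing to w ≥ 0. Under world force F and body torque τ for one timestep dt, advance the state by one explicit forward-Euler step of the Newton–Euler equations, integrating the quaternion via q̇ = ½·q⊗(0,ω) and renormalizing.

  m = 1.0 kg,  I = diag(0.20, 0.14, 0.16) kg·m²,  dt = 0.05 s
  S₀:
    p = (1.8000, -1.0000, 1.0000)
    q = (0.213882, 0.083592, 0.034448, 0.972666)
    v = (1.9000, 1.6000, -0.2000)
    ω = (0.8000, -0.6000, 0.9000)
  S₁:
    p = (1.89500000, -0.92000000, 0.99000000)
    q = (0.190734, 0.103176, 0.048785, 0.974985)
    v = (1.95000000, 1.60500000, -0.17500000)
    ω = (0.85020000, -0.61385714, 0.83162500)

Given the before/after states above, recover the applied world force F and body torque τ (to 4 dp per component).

Δω = ω₁−ω₀ = (0.05020000, -0.01385714, -0.06837500)
applied torque τ = (0.1900, -0.0100, -0.1900)
velocity change Δv = (0.05000000, 0.00500000, 0.02500000)
m·(v₁−v₀)/dt = (1.0000, 0.1000, 0.5000)

F = (1.0000, 0.1000, 0.5000)
τ = (0.1900, -0.0100, -0.1900)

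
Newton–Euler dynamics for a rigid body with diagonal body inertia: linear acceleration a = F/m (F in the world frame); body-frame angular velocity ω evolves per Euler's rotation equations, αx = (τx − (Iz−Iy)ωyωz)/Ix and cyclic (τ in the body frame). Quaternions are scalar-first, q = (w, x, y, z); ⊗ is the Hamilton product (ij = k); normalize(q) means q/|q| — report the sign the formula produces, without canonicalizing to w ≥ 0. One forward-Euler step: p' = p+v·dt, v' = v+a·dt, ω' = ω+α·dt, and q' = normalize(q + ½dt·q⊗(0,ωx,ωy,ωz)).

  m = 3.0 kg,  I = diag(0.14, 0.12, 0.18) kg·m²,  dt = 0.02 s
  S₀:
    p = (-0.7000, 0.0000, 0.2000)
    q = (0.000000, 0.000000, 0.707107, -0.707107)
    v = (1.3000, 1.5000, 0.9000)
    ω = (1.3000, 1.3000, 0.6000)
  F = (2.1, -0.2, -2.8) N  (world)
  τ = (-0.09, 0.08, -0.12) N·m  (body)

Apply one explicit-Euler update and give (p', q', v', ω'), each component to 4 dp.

p' = (-0.6740, 0.0300, 0.2180)
q' = (-0.0049, 0.0134, 0.6978, -0.7162)
v' = (1.3140, 1.4987, 0.8813)
ω' = (1.2805, 1.3185, 0.5904)

ω×(Iω) gyroscopic = (0.0468, -0.0312, -0.0338)
(τ − ω×Iω)/I = (-0.9771, 0.9267, -0.4789)
ω' = ω + α·dt = (1.2805, 1.3185, 0.5904)
Hamilton product q⊗(0,ω) = (-0.4949749, 1.3435033, -0.9192391, -0.9192391)
q + ½dt·q⊗(0,ω), renormalized = (-0.0049, 0.0134, 0.6978, -0.7162)
a = F/m = (0.7000, -0.0667, -0.9333)
p' = p + v·dt = (-0.6740, 0.0300, 0.2180)
v + (F/m)dt = (1.3140, 1.4987, 0.8813)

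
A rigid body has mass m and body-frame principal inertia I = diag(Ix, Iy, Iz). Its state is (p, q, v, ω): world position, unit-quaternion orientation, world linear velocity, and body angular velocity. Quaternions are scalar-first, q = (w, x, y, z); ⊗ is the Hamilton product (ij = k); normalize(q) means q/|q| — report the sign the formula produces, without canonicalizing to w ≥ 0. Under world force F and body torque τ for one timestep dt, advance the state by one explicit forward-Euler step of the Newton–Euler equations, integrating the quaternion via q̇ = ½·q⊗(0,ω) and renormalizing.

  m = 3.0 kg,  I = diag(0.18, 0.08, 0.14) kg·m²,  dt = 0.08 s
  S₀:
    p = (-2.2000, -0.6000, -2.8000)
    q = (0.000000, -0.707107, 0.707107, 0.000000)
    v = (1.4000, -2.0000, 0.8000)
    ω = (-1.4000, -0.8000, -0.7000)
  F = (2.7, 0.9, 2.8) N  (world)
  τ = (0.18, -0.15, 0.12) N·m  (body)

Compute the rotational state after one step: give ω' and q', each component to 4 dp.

ω' = (-1.3349, -0.9892, -0.5674)
q' = (-0.0169, -0.7251, 0.6856, 0.0621)

α = I⁻¹(τ − ω×Iω) = (0.8133, -2.3650, 1.6571)
ω + α·dt = (-1.3349, -0.9892, -0.5674)
q⊗(0,ω) = (-0.4242642, -0.4949749, -0.4949749, 1.5556354)
q' = normalize(q + ½dt·q⊗(0,ω)) = (-0.0169, -0.7251, 0.6856, 0.0621)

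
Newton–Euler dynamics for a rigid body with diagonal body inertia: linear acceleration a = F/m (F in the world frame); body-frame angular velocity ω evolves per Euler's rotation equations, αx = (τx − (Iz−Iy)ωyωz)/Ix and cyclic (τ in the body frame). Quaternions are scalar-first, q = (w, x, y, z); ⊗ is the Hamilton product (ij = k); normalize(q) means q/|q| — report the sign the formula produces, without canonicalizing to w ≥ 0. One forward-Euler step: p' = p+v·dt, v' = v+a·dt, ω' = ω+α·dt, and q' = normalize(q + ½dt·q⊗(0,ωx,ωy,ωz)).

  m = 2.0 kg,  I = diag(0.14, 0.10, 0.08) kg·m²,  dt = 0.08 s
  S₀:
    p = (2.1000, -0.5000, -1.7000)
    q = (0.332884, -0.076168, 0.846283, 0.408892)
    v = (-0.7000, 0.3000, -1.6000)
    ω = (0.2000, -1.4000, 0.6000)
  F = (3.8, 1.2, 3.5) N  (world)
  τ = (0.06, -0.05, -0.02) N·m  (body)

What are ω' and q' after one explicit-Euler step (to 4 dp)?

ω' = (0.2247, -1.4458, 0.5688)
q' = (0.3704, -0.0302, 0.8312, 0.4136)

gyro term ω×Iω = (0.0168, 0.0072, 0.0112)
α = I⁻¹(τ − ω×Iω) = (0.3086, -0.5720, -0.3900)
ω' = ω + α·dt = (0.2247, -1.4458, 0.5688)
Hamilton product q⊗(0,ω) = (0.9546946, 1.1467954, -0.3385584, 0.1371090)
q + ½dt·q⊗(0,ω), renormalized = (0.3704, -0.0302, 0.8312, 0.4136)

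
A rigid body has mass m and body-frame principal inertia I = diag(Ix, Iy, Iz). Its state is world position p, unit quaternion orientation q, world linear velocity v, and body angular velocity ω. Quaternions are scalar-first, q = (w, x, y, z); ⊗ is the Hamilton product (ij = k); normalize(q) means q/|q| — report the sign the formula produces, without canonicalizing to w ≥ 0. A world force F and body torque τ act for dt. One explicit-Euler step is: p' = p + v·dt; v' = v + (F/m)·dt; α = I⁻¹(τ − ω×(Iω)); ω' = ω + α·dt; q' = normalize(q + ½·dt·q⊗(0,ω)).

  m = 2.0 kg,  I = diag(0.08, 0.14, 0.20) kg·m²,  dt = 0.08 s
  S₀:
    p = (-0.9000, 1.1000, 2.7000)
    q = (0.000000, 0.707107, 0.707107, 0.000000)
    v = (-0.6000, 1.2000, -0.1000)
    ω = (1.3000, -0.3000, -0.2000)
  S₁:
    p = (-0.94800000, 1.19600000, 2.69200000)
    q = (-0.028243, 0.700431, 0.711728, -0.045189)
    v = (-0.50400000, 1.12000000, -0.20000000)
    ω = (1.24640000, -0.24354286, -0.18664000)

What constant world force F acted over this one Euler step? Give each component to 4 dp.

velocity change Δv = (0.09600000, -0.08000000, -0.10000000)
m·(v₁−v₀)/dt = (2.4000, -2.0000, -2.5000)

F = (2.4000, -2.0000, -2.5000)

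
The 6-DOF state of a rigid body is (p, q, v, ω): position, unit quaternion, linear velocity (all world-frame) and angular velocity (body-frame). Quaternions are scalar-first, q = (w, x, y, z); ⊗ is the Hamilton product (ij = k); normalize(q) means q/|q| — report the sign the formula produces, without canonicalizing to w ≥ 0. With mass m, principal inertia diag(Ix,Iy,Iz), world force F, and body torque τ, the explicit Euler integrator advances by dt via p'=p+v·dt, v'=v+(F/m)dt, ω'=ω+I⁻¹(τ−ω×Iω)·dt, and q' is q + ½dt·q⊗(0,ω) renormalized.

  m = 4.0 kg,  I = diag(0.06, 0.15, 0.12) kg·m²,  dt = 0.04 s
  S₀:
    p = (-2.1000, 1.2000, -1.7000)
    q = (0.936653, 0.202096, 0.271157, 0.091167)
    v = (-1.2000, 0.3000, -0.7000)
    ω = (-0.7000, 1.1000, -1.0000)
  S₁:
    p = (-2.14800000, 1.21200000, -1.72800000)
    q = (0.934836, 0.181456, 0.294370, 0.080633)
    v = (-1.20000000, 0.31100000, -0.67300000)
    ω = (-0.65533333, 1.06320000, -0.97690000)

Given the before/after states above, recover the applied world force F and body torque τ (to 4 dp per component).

Δω = ω₁−ω₀ = (0.04466667, -0.03680000, 0.02310000)
applied torque τ = (0.1000, -0.1800, 0.0000)
velocity change Δv = (0.00000000, 0.01100000, 0.02700000)
F = m·Δv/dt = (0.0000, 1.1000, 2.7000)

F = (0.0000, 1.1000, 2.7000)
τ = (0.1000, -0.1800, 0.0000)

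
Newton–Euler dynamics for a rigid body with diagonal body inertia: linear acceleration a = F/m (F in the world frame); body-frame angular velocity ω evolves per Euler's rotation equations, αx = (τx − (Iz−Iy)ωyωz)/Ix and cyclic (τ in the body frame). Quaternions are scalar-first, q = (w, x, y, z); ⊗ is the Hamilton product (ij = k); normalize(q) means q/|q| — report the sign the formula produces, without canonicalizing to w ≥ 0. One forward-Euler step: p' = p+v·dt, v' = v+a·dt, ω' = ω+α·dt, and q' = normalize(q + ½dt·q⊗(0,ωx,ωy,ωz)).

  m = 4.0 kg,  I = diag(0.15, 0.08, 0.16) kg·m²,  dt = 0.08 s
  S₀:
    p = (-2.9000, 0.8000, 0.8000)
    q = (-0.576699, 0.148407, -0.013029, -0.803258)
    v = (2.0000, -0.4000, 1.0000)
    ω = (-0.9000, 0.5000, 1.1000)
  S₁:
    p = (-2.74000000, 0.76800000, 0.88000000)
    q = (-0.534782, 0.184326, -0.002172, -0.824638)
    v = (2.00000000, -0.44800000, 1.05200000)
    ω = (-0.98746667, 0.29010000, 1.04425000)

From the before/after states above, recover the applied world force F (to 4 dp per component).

velocity change Δv = (0.00000000, -0.04800000, 0.05200000)
m·(v₁−v₀)/dt = (0.0000, -2.4000, 2.6000)

F = (0.0000, -2.4000, 2.6000)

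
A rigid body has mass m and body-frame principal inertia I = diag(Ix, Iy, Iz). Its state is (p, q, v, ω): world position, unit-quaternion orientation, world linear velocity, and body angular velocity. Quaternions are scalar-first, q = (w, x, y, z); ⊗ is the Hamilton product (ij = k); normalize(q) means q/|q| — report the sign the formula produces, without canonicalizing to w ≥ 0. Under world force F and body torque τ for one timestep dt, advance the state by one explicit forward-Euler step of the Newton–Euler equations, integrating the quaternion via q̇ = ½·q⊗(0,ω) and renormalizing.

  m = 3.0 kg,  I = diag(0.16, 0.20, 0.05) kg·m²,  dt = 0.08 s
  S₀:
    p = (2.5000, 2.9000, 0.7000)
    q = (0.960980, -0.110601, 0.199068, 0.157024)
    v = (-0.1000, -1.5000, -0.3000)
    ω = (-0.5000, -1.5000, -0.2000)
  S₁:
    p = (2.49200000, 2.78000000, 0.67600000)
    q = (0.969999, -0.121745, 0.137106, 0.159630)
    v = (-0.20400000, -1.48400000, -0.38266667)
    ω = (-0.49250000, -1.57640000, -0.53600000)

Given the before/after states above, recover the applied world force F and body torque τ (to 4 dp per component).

Δω = ω₁−ω₀ = (0.00750000, -0.07640000, -0.33600000)
I·α + gyro = (-0.0300, -0.1800, -0.1800)
Δv = v₁−v₀ = (-0.10400000, 0.01600000, -0.08266667)
m·(v₁−v₀)/dt = (-3.9000, 0.6000, -3.1000)

F = (-3.9000, 0.6000, -3.1000)
τ = (-0.0300, -0.1800, -0.1800)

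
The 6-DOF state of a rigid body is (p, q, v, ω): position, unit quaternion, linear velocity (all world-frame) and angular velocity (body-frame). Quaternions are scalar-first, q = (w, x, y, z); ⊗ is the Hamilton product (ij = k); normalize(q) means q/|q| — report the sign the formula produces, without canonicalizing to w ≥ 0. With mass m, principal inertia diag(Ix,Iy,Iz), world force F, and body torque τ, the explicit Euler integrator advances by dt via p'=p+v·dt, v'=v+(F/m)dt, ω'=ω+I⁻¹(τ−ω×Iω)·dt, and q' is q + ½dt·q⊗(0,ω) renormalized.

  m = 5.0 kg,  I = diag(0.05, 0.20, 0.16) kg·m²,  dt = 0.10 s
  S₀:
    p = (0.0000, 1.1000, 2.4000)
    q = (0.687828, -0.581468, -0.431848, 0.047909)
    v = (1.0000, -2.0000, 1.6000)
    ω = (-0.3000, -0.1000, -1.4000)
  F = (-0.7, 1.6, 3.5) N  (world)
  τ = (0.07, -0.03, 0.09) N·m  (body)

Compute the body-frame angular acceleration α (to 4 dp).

precession coupling ω×(Iω) = (-0.0056, -0.0462, 0.0045)
(τ − ω×Iω)/I = (1.5120, 0.0810, 0.5344)

α = (1.5120, 0.0810, 0.5344)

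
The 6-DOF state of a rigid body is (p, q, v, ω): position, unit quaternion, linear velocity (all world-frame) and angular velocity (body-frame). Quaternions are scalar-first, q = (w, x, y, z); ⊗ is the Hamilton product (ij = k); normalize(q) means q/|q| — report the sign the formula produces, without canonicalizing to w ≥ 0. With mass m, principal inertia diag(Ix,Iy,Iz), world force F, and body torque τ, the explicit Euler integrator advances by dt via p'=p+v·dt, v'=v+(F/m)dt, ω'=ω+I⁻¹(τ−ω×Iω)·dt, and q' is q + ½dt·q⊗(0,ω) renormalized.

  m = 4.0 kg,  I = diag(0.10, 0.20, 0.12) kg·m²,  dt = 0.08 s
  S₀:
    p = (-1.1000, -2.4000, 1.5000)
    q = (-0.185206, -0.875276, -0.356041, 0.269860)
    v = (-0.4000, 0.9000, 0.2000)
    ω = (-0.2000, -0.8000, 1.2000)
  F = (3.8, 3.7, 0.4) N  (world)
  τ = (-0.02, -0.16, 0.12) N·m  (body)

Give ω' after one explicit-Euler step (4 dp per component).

ω' = (-0.2774, -0.8659, 1.2693)

α = I⁻¹(τ − ω×Iω) = (-0.9680, -0.8240, 0.8667)
new body rate ω' = (-0.2774, -0.8659, 1.2693)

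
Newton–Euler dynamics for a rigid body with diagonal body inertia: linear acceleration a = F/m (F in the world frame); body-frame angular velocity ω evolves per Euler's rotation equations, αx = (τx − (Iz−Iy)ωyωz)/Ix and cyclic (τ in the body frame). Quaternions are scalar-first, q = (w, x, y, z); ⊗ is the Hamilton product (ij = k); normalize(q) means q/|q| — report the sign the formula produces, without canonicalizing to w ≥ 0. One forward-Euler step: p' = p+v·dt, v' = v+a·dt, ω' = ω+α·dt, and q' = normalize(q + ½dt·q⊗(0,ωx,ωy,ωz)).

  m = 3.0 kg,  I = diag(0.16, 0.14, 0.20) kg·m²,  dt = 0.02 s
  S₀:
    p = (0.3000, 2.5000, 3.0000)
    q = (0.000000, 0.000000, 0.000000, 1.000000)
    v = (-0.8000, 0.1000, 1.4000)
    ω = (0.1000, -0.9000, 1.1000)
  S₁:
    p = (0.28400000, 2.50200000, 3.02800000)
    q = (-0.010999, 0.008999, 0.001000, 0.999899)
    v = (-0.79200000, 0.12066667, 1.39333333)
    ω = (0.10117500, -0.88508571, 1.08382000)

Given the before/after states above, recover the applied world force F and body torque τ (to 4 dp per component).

F = (1.2000, 3.1000, -1.0000)
τ = (-0.0500, 0.1000, -0.1600)

Δω = ω₁−ω₀ = (0.00117500, 0.01491429, -0.01618000)
ω₀×(Iω₀) = (-0.0594, -0.0044, 0.0018)
I·α + gyro = (-0.0500, 0.1000, -0.1600)
Δv = v₁−v₀ = (0.00800000, 0.02066667, -0.00666667)
applied force F = (1.2000, 3.1000, -1.0000)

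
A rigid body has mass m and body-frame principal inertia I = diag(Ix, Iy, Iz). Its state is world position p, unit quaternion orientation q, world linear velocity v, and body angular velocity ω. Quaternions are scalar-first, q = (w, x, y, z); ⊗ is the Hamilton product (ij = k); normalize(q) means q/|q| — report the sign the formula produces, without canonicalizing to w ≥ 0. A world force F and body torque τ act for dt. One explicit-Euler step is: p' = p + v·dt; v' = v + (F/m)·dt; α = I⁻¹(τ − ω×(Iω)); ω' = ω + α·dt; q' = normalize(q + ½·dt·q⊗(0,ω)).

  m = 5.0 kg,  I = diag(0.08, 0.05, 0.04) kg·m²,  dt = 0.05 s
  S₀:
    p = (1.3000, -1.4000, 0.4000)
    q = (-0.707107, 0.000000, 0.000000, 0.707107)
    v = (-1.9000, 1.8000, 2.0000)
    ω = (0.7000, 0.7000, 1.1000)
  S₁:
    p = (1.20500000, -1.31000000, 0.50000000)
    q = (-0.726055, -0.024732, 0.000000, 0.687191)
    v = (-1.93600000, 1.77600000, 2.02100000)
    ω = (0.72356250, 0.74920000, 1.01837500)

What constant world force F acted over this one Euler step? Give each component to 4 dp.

F = (-3.6000, -2.4000, 2.1000)

Δv = v₁−v₀ = (-0.03600000, -0.02400000, 0.02100000)
applied force F = (-3.6000, -2.4000, 2.1000)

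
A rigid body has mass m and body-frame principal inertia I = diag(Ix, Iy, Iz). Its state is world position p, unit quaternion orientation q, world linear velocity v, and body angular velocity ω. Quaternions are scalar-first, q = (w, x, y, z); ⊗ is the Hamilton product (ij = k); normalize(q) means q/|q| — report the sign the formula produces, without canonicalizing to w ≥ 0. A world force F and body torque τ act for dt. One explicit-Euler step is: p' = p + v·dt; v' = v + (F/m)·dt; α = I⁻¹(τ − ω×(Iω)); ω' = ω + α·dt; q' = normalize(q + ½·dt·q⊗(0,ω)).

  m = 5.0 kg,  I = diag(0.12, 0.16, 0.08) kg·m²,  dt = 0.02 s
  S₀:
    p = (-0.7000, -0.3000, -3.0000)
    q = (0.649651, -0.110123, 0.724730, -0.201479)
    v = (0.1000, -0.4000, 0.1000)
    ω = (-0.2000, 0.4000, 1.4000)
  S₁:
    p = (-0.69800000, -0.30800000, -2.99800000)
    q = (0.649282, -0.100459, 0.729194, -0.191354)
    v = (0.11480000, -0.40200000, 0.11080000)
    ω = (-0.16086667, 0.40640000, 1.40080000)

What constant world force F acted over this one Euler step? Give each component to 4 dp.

F = (3.7000, -0.5000, 2.7000)

velocity change Δv = (0.01480000, -0.00200000, 0.01080000)
F = m·Δv/dt = (3.7000, -0.5000, 2.7000)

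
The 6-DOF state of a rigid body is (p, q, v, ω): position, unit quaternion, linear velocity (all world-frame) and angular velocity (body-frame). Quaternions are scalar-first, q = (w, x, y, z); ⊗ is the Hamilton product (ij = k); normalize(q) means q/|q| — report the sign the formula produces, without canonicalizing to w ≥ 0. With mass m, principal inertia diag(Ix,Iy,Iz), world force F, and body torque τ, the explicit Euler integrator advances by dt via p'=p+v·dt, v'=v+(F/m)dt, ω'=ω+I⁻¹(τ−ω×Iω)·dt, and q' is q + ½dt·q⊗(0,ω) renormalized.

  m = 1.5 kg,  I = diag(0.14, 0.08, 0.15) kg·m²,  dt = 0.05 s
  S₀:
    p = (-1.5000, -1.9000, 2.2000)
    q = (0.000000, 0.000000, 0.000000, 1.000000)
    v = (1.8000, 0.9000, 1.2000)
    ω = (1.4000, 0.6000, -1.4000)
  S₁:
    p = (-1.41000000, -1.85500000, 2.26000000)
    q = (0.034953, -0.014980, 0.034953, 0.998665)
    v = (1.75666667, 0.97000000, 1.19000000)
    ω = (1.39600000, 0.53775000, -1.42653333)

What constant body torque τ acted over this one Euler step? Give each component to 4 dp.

ω₁ − ω₀ = (-0.00400000, -0.06225000, -0.02653333)
τ = I·(Δω/dt) + ω₀×(Iω₀) = (-0.0700, -0.0800, -0.1300)

τ = (-0.0700, -0.0800, -0.1300)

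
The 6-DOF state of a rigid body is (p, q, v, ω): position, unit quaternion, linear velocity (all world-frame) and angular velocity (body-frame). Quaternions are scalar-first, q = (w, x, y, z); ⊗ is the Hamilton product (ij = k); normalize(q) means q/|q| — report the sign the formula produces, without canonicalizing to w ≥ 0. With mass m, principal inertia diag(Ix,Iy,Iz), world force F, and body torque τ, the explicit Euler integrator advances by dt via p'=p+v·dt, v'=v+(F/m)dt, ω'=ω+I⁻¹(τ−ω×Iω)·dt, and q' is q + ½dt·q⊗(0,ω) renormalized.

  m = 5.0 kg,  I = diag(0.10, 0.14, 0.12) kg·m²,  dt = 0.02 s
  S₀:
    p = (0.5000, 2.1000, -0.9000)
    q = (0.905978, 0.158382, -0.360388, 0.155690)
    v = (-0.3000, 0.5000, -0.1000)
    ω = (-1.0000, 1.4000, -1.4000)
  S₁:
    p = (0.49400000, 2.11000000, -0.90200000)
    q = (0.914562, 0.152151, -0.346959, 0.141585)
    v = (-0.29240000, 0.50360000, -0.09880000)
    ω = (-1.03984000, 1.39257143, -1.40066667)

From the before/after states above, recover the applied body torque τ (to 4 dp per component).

ω₁ − ω₀ = (-0.03984000, -0.00742857, -0.00066667)
τ = I·(Δω/dt) + ω₀×(Iω₀) = (-0.1600, -0.0800, -0.0600)

τ = (-0.1600, -0.0800, -0.0600)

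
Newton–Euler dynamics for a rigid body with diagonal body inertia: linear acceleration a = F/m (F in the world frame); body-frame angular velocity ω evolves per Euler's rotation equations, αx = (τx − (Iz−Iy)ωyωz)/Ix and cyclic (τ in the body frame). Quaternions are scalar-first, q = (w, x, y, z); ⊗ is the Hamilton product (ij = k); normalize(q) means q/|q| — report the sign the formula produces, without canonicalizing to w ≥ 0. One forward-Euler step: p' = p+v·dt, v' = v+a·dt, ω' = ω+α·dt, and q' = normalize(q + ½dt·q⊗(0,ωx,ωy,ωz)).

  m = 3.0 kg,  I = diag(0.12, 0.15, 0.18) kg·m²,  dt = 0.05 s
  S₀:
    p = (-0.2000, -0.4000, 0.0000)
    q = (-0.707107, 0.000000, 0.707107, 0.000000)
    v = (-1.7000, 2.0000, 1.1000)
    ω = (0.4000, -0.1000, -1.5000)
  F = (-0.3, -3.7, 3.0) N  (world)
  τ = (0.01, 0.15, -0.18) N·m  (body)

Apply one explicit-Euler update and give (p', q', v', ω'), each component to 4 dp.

p' = (-0.2850, -0.3000, 0.0550)
q' = (-0.7048, -0.0336, 0.7083, 0.0194)
v' = (-1.7050, 1.9383, 1.1500)
ω' = (0.4023, -0.0620, -1.5497)

a = (-0.1000, -1.2333, 1.0000)
new position p' = (-0.2850, -0.3000, 0.0550)
v' = v + a·dt = (-1.7050, 1.9383, 1.1500)
gyro term ω×Iω = (0.0045, 0.0360, -0.0012)
α = I⁻¹(τ − ω×Iω) = (0.0458, 0.7600, -0.9933)
ω' = ω + α·dt = (0.4023, -0.0620, -1.5497)
q⊗(0,ω) = (0.0707107, -1.3435033, 0.0707107, 0.7778177)
updated quaternion q' = (-0.7048, -0.0336, 0.7083, 0.0194)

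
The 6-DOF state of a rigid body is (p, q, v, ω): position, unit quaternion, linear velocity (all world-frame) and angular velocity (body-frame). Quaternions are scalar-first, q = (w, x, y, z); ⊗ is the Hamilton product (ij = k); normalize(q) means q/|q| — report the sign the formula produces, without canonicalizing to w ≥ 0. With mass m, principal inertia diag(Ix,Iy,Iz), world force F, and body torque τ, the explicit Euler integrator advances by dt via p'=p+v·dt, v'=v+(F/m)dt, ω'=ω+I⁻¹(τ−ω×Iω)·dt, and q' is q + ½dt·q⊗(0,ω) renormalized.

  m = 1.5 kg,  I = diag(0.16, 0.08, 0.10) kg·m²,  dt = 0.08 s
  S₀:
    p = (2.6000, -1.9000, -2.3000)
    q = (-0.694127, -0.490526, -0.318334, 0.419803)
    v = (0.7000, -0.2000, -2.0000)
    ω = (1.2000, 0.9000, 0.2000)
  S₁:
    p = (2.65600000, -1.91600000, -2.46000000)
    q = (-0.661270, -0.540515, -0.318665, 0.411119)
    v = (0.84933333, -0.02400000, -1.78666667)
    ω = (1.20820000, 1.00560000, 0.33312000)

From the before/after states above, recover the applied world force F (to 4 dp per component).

v₁ − v₀ = (0.14933333, 0.17600000, 0.21333333)
applied force F = (2.8000, 3.3000, 4.0000)

F = (2.8000, 3.3000, 4.0000)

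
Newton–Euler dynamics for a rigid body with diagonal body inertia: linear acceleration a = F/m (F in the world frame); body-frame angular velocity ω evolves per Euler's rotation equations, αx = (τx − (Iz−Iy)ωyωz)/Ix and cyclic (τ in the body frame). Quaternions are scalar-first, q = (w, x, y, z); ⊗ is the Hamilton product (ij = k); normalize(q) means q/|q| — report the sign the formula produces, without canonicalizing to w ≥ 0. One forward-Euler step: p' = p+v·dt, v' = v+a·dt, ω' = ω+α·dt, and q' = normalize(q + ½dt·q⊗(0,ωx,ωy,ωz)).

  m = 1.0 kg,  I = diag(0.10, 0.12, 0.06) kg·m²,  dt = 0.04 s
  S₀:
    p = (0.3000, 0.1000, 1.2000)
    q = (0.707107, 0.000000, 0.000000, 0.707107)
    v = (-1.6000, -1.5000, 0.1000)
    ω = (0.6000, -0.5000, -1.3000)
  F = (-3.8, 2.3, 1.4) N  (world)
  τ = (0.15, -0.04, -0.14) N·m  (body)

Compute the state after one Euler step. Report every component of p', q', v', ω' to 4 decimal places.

p' = (0.2360, 0.0400, 1.2040)
q' = (0.7252, 0.0155, 0.0014, 0.6884)
v' = (-1.7520, -1.4080, 0.1560)
ω' = (0.6756, -0.5029, -1.3893)

a = F/m = (-3.8000, 2.3000, 1.4000)
p + v·dt = (0.2360, 0.0400, 1.2040)
new velocity v' = (-1.7520, -1.4080, 0.1560)
ω×(Iω) gyroscopic = (-0.0390, -0.0312, -0.0060)
angular accel α = (1.8900, -0.0733, -2.2333)
ω' = ω + α·dt = (0.6756, -0.5029, -1.3893)
Hamilton product q⊗(0,ω) = (0.9192391, 0.7778177, 0.0707107, -0.9192391)
q' = normalize(q + ½dt·q⊗(0,ω)) = (0.7252, 0.0155, 0.0014, 0.6884)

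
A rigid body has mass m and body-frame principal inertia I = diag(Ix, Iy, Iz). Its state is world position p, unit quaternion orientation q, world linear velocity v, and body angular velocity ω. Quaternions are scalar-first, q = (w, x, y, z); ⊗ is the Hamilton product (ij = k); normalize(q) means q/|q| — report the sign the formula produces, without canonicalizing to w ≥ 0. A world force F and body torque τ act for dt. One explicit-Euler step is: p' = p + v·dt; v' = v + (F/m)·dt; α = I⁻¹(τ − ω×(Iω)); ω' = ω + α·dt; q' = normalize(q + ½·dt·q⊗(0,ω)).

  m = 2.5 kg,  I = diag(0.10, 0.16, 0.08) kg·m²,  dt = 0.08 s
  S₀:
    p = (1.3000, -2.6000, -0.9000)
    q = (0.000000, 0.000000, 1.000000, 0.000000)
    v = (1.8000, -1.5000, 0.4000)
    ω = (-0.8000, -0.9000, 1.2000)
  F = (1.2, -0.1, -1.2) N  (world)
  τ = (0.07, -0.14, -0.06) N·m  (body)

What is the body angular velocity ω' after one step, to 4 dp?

ω×(Iω) gyroscopic = (0.0864, -0.0192, 0.0432)
angular accel α = (-0.1640, -0.7550, -1.2900)
ω' = ω + α·dt = (-0.8131, -0.9604, 1.0968)

ω' = (-0.8131, -0.9604, 1.0968)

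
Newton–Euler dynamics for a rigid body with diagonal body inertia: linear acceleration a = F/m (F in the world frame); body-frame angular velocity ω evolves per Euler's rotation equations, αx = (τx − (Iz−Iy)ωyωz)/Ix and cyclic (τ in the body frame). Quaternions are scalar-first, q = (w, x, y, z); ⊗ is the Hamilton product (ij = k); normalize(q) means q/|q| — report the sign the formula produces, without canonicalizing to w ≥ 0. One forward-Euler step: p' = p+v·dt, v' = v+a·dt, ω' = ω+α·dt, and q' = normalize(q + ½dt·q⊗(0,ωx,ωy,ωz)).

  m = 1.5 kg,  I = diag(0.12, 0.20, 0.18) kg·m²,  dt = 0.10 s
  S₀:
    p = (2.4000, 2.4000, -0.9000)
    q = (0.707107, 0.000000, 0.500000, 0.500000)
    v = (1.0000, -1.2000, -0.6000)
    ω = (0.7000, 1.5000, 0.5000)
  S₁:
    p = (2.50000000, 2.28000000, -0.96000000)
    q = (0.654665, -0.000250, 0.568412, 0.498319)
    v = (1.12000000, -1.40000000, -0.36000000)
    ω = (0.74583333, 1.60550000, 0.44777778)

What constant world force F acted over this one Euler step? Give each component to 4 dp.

F = (1.8000, -3.0000, 3.6000)

velocity change Δv = (0.12000000, -0.20000000, 0.24000000)
applied force F = (1.8000, -3.0000, 3.6000)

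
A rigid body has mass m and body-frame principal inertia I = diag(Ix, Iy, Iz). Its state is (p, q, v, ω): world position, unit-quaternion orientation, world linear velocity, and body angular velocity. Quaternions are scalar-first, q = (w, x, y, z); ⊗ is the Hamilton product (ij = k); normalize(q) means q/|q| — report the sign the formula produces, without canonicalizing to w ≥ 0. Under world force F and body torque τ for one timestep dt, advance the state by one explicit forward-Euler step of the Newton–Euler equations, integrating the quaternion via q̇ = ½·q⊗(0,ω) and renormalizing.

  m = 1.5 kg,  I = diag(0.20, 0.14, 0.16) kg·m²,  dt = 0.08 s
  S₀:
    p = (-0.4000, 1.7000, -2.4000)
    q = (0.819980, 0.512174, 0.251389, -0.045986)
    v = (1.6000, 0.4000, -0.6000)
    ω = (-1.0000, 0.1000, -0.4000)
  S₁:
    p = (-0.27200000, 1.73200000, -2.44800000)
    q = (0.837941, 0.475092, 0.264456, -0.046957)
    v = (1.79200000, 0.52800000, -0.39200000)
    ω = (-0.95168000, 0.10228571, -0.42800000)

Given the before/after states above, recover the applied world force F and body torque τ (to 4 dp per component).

F = (3.6000, 2.4000, 3.9000)
τ = (0.1200, 0.0200, -0.0500)

rate change Δω = (0.04832000, 0.00228571, -0.02800000)
gyro term ω₀×Iω₀ = (-0.0008, 0.0160, 0.0060)
I·α + gyro = (0.1200, 0.0200, -0.0500)
v₁ − v₀ = (0.19200000, 0.12800000, 0.20800000)
applied force F = (3.6000, 2.4000, 3.9000)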